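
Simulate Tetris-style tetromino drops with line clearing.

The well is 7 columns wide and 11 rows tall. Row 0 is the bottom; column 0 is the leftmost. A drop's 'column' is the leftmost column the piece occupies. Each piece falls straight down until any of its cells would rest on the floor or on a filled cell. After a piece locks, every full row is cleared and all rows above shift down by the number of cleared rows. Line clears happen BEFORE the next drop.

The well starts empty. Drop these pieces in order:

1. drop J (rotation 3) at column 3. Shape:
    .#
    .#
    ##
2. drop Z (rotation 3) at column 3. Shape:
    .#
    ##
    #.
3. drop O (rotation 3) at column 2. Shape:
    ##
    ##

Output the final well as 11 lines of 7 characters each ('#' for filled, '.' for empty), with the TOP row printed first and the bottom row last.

Answer: .......
.......
.......
.......
.......
..##...
..###..
...##..
...##..
....#..
...##..

Derivation:
Drop 1: J rot3 at col 3 lands with bottom-row=0; cleared 0 line(s) (total 0); column heights now [0 0 0 1 3 0 0], max=3
Drop 2: Z rot3 at col 3 lands with bottom-row=2; cleared 0 line(s) (total 0); column heights now [0 0 0 4 5 0 0], max=5
Drop 3: O rot3 at col 2 lands with bottom-row=4; cleared 0 line(s) (total 0); column heights now [0 0 6 6 5 0 0], max=6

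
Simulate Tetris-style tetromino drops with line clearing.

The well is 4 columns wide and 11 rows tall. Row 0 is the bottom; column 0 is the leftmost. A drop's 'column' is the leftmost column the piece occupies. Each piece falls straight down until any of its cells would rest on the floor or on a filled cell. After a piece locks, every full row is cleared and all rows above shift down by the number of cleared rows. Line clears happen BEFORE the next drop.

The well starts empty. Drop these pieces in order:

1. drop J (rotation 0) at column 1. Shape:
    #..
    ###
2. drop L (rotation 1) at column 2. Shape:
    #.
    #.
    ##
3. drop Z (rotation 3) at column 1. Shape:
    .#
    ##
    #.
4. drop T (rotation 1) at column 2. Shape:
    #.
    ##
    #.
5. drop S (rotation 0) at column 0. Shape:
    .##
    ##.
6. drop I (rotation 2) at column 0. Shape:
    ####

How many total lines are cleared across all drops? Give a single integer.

Answer: 1

Derivation:
Drop 1: J rot0 at col 1 lands with bottom-row=0; cleared 0 line(s) (total 0); column heights now [0 2 1 1], max=2
Drop 2: L rot1 at col 2 lands with bottom-row=1; cleared 0 line(s) (total 0); column heights now [0 2 4 2], max=4
Drop 3: Z rot3 at col 1 lands with bottom-row=3; cleared 0 line(s) (total 0); column heights now [0 5 6 2], max=6
Drop 4: T rot1 at col 2 lands with bottom-row=6; cleared 0 line(s) (total 0); column heights now [0 5 9 8], max=9
Drop 5: S rot0 at col 0 lands with bottom-row=8; cleared 0 line(s) (total 0); column heights now [9 10 10 8], max=10
Drop 6: I rot2 at col 0 lands with bottom-row=10; cleared 1 line(s) (total 1); column heights now [9 10 10 8], max=10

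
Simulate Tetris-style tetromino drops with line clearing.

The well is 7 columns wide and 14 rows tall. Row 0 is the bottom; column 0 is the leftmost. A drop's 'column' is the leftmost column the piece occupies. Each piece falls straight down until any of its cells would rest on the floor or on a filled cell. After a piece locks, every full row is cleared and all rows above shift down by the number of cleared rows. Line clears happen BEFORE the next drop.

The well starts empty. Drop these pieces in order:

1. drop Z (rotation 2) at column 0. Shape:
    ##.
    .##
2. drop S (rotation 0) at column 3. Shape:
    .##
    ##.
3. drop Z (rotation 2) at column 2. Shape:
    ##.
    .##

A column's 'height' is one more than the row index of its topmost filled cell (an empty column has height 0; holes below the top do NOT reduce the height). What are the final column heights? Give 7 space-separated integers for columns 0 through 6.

Answer: 2 2 4 4 3 2 0

Derivation:
Drop 1: Z rot2 at col 0 lands with bottom-row=0; cleared 0 line(s) (total 0); column heights now [2 2 1 0 0 0 0], max=2
Drop 2: S rot0 at col 3 lands with bottom-row=0; cleared 0 line(s) (total 0); column heights now [2 2 1 1 2 2 0], max=2
Drop 3: Z rot2 at col 2 lands with bottom-row=2; cleared 0 line(s) (total 0); column heights now [2 2 4 4 3 2 0], max=4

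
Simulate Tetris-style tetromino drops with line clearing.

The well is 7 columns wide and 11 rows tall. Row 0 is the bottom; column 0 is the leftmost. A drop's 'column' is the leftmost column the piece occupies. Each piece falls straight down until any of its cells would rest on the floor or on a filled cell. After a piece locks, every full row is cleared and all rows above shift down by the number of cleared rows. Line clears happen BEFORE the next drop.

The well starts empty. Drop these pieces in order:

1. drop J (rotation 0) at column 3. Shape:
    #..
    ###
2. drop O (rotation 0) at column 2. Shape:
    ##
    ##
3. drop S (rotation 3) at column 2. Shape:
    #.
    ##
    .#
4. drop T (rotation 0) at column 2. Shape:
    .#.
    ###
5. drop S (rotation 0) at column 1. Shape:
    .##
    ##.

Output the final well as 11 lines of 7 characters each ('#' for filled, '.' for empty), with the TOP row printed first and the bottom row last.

Drop 1: J rot0 at col 3 lands with bottom-row=0; cleared 0 line(s) (total 0); column heights now [0 0 0 2 1 1 0], max=2
Drop 2: O rot0 at col 2 lands with bottom-row=2; cleared 0 line(s) (total 0); column heights now [0 0 4 4 1 1 0], max=4
Drop 3: S rot3 at col 2 lands with bottom-row=4; cleared 0 line(s) (total 0); column heights now [0 0 7 6 1 1 0], max=7
Drop 4: T rot0 at col 2 lands with bottom-row=7; cleared 0 line(s) (total 0); column heights now [0 0 8 9 8 1 0], max=9
Drop 5: S rot0 at col 1 lands with bottom-row=8; cleared 0 line(s) (total 0); column heights now [0 9 10 10 8 1 0], max=10

Answer: .......
..##...
.###...
..###..
..#....
..##...
...#...
..##...
..##...
...#...
...###.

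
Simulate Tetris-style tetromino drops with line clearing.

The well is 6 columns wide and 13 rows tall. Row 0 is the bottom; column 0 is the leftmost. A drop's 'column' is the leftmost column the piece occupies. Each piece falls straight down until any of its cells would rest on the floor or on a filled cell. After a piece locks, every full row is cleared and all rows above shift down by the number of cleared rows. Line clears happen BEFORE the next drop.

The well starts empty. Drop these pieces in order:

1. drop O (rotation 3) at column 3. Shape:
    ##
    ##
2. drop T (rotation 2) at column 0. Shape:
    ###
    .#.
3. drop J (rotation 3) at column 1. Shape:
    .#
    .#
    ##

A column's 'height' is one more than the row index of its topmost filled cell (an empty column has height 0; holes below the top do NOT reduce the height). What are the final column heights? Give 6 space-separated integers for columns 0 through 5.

Answer: 2 3 5 2 2 0

Derivation:
Drop 1: O rot3 at col 3 lands with bottom-row=0; cleared 0 line(s) (total 0); column heights now [0 0 0 2 2 0], max=2
Drop 2: T rot2 at col 0 lands with bottom-row=0; cleared 0 line(s) (total 0); column heights now [2 2 2 2 2 0], max=2
Drop 3: J rot3 at col 1 lands with bottom-row=2; cleared 0 line(s) (total 0); column heights now [2 3 5 2 2 0], max=5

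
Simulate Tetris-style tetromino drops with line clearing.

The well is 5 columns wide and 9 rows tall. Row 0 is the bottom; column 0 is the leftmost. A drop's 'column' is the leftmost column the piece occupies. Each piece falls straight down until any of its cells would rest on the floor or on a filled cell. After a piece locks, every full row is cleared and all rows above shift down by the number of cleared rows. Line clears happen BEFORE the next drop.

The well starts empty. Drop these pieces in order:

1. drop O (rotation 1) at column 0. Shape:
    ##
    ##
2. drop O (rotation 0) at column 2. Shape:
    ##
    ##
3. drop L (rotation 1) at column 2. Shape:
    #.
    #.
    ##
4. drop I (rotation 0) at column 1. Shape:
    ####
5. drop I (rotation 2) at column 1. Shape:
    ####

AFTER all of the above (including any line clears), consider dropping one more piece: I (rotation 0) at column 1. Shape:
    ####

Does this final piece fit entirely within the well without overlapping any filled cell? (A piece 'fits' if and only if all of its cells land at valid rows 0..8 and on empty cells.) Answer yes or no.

Drop 1: O rot1 at col 0 lands with bottom-row=0; cleared 0 line(s) (total 0); column heights now [2 2 0 0 0], max=2
Drop 2: O rot0 at col 2 lands with bottom-row=0; cleared 0 line(s) (total 0); column heights now [2 2 2 2 0], max=2
Drop 3: L rot1 at col 2 lands with bottom-row=2; cleared 0 line(s) (total 0); column heights now [2 2 5 3 0], max=5
Drop 4: I rot0 at col 1 lands with bottom-row=5; cleared 0 line(s) (total 0); column heights now [2 6 6 6 6], max=6
Drop 5: I rot2 at col 1 lands with bottom-row=6; cleared 0 line(s) (total 0); column heights now [2 7 7 7 7], max=7
Test piece I rot0 at col 1 (width 4): heights before test = [2 7 7 7 7]; fits = True

Answer: yes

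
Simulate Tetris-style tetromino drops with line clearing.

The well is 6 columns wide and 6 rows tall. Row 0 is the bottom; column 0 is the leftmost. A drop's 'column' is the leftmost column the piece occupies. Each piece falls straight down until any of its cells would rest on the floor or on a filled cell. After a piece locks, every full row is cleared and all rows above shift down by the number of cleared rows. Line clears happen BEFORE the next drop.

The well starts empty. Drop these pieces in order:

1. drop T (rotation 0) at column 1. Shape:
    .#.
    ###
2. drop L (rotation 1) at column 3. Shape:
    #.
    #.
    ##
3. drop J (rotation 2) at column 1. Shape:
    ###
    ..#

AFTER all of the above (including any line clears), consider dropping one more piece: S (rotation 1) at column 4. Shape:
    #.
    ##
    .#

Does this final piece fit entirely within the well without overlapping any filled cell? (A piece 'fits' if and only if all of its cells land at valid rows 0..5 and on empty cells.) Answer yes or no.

Drop 1: T rot0 at col 1 lands with bottom-row=0; cleared 0 line(s) (total 0); column heights now [0 1 2 1 0 0], max=2
Drop 2: L rot1 at col 3 lands with bottom-row=1; cleared 0 line(s) (total 0); column heights now [0 1 2 4 2 0], max=4
Drop 3: J rot2 at col 1 lands with bottom-row=4; cleared 0 line(s) (total 0); column heights now [0 6 6 6 2 0], max=6
Test piece S rot1 at col 4 (width 2): heights before test = [0 6 6 6 2 0]; fits = True

Answer: yes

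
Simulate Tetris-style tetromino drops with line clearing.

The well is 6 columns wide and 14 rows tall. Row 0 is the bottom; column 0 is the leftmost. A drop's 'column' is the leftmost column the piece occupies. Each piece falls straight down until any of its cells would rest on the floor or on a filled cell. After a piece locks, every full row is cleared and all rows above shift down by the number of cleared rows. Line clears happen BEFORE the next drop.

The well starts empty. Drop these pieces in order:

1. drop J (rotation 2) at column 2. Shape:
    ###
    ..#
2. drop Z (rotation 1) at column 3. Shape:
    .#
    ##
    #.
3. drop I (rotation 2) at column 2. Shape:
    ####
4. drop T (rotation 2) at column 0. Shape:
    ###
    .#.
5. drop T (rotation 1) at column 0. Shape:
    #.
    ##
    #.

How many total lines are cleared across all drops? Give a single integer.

Drop 1: J rot2 at col 2 lands with bottom-row=0; cleared 0 line(s) (total 0); column heights now [0 0 2 2 2 0], max=2
Drop 2: Z rot1 at col 3 lands with bottom-row=2; cleared 0 line(s) (total 0); column heights now [0 0 2 4 5 0], max=5
Drop 3: I rot2 at col 2 lands with bottom-row=5; cleared 0 line(s) (total 0); column heights now [0 0 6 6 6 6], max=6
Drop 4: T rot2 at col 0 lands with bottom-row=5; cleared 0 line(s) (total 0); column heights now [7 7 7 6 6 6], max=7
Drop 5: T rot1 at col 0 lands with bottom-row=7; cleared 0 line(s) (total 0); column heights now [10 9 7 6 6 6], max=10

Answer: 0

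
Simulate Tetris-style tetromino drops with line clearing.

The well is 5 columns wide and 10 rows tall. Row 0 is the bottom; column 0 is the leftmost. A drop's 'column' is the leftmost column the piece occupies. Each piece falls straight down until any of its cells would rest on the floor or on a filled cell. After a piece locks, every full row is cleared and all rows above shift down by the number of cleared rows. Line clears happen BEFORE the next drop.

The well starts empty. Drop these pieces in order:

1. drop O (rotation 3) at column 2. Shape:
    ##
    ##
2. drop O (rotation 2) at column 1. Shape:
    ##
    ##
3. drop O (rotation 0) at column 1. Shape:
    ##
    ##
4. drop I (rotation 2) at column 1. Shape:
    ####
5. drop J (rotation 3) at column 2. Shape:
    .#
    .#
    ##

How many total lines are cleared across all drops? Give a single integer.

Answer: 0

Derivation:
Drop 1: O rot3 at col 2 lands with bottom-row=0; cleared 0 line(s) (total 0); column heights now [0 0 2 2 0], max=2
Drop 2: O rot2 at col 1 lands with bottom-row=2; cleared 0 line(s) (total 0); column heights now [0 4 4 2 0], max=4
Drop 3: O rot0 at col 1 lands with bottom-row=4; cleared 0 line(s) (total 0); column heights now [0 6 6 2 0], max=6
Drop 4: I rot2 at col 1 lands with bottom-row=6; cleared 0 line(s) (total 0); column heights now [0 7 7 7 7], max=7
Drop 5: J rot3 at col 2 lands with bottom-row=7; cleared 0 line(s) (total 0); column heights now [0 7 8 10 7], max=10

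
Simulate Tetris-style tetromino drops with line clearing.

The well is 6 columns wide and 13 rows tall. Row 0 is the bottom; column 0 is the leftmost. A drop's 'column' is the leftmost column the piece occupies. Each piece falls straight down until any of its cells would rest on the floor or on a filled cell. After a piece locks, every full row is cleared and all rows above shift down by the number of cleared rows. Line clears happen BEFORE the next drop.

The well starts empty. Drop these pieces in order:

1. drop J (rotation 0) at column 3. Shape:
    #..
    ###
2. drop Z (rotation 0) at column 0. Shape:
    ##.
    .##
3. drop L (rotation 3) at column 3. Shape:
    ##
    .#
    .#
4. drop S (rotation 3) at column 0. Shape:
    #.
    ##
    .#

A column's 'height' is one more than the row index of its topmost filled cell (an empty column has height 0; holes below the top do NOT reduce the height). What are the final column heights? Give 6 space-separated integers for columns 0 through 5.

Drop 1: J rot0 at col 3 lands with bottom-row=0; cleared 0 line(s) (total 0); column heights now [0 0 0 2 1 1], max=2
Drop 2: Z rot0 at col 0 lands with bottom-row=0; cleared 0 line(s) (total 0); column heights now [2 2 1 2 1 1], max=2
Drop 3: L rot3 at col 3 lands with bottom-row=1; cleared 0 line(s) (total 0); column heights now [2 2 1 4 4 1], max=4
Drop 4: S rot3 at col 0 lands with bottom-row=2; cleared 0 line(s) (total 0); column heights now [5 4 1 4 4 1], max=5

Answer: 5 4 1 4 4 1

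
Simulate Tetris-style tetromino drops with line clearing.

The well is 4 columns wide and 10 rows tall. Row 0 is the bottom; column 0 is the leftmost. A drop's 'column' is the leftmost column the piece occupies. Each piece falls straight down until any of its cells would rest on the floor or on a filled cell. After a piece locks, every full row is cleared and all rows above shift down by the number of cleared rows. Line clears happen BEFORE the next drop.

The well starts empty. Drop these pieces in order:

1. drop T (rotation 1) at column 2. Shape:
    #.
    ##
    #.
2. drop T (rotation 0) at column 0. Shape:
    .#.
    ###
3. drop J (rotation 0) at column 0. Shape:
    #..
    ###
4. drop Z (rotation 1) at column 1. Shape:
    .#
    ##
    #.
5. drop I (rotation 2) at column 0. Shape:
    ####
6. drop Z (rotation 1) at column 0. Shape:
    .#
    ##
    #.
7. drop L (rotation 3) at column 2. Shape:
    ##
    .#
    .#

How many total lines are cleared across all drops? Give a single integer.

Answer: 3

Derivation:
Drop 1: T rot1 at col 2 lands with bottom-row=0; cleared 0 line(s) (total 0); column heights now [0 0 3 2], max=3
Drop 2: T rot0 at col 0 lands with bottom-row=3; cleared 0 line(s) (total 0); column heights now [4 5 4 2], max=5
Drop 3: J rot0 at col 0 lands with bottom-row=5; cleared 0 line(s) (total 0); column heights now [7 6 6 2], max=7
Drop 4: Z rot1 at col 1 lands with bottom-row=6; cleared 0 line(s) (total 0); column heights now [7 8 9 2], max=9
Drop 5: I rot2 at col 0 lands with bottom-row=9; cleared 1 line(s) (total 1); column heights now [7 8 9 2], max=9
Drop 6: Z rot1 at col 0 lands with bottom-row=7; cleared 0 line(s) (total 1); column heights now [9 10 9 2], max=10
Drop 7: L rot3 at col 2 lands with bottom-row=7; cleared 2 line(s) (total 3); column heights now [7 8 8 8], max=8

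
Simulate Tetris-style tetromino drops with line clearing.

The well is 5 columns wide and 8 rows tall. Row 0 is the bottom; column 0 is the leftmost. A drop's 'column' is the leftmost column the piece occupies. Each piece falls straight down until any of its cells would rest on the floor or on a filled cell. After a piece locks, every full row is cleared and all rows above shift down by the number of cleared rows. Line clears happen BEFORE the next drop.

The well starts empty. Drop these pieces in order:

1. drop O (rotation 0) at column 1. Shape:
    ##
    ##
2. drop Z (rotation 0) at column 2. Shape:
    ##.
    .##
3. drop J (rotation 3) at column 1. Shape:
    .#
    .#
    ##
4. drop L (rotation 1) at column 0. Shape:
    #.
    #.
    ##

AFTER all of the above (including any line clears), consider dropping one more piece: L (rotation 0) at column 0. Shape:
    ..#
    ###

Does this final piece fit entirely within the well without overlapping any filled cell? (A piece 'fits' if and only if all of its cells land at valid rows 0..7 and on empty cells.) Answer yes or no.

Answer: no

Derivation:
Drop 1: O rot0 at col 1 lands with bottom-row=0; cleared 0 line(s) (total 0); column heights now [0 2 2 0 0], max=2
Drop 2: Z rot0 at col 2 lands with bottom-row=1; cleared 0 line(s) (total 0); column heights now [0 2 3 3 2], max=3
Drop 3: J rot3 at col 1 lands with bottom-row=3; cleared 0 line(s) (total 0); column heights now [0 4 6 3 2], max=6
Drop 4: L rot1 at col 0 lands with bottom-row=4; cleared 0 line(s) (total 0); column heights now [7 5 6 3 2], max=7
Test piece L rot0 at col 0 (width 3): heights before test = [7 5 6 3 2]; fits = False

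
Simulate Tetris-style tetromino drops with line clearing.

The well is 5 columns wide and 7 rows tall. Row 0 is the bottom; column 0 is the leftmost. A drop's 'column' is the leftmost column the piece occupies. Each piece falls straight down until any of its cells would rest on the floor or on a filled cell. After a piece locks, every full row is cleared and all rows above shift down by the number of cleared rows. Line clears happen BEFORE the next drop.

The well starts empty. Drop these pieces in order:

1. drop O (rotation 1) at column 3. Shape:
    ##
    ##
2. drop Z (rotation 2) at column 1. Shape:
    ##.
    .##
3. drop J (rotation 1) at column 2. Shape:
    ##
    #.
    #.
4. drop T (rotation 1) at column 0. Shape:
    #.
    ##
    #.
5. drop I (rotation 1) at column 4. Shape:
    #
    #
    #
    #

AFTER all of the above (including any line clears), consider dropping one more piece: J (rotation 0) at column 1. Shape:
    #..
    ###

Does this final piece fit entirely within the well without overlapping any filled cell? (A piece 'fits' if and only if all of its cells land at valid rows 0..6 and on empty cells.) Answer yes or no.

Answer: no

Derivation:
Drop 1: O rot1 at col 3 lands with bottom-row=0; cleared 0 line(s) (total 0); column heights now [0 0 0 2 2], max=2
Drop 2: Z rot2 at col 1 lands with bottom-row=2; cleared 0 line(s) (total 0); column heights now [0 4 4 3 2], max=4
Drop 3: J rot1 at col 2 lands with bottom-row=4; cleared 0 line(s) (total 0); column heights now [0 4 7 7 2], max=7
Drop 4: T rot1 at col 0 lands with bottom-row=3; cleared 0 line(s) (total 0); column heights now [6 5 7 7 2], max=7
Drop 5: I rot1 at col 4 lands with bottom-row=2; cleared 0 line(s) (total 0); column heights now [6 5 7 7 6], max=7
Test piece J rot0 at col 1 (width 3): heights before test = [6 5 7 7 6]; fits = False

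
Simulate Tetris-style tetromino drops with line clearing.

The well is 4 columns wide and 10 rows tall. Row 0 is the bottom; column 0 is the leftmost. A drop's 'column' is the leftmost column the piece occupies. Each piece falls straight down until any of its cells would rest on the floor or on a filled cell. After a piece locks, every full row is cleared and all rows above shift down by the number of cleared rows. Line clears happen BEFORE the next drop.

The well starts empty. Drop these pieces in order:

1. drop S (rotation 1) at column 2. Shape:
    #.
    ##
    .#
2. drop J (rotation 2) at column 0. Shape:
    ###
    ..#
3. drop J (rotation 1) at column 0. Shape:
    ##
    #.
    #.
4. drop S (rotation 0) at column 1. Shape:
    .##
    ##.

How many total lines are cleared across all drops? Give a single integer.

Drop 1: S rot1 at col 2 lands with bottom-row=0; cleared 0 line(s) (total 0); column heights now [0 0 3 2], max=3
Drop 2: J rot2 at col 0 lands with bottom-row=3; cleared 0 line(s) (total 0); column heights now [5 5 5 2], max=5
Drop 3: J rot1 at col 0 lands with bottom-row=5; cleared 0 line(s) (total 0); column heights now [8 8 5 2], max=8
Drop 4: S rot0 at col 1 lands with bottom-row=8; cleared 0 line(s) (total 0); column heights now [8 9 10 10], max=10

Answer: 0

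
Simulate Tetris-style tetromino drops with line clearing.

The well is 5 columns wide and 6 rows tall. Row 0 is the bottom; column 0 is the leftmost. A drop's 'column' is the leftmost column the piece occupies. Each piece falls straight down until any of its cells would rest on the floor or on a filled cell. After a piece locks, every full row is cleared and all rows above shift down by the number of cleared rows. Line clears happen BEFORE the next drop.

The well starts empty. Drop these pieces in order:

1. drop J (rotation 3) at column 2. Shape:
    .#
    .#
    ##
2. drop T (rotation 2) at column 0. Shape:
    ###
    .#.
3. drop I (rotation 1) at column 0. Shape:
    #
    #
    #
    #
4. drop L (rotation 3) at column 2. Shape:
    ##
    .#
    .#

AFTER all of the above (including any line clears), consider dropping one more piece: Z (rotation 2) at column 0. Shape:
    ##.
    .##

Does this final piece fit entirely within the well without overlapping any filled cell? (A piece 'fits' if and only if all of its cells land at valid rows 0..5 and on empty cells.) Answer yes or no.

Drop 1: J rot3 at col 2 lands with bottom-row=0; cleared 0 line(s) (total 0); column heights now [0 0 1 3 0], max=3
Drop 2: T rot2 at col 0 lands with bottom-row=0; cleared 0 line(s) (total 0); column heights now [2 2 2 3 0], max=3
Drop 3: I rot1 at col 0 lands with bottom-row=2; cleared 0 line(s) (total 0); column heights now [6 2 2 3 0], max=6
Drop 4: L rot3 at col 2 lands with bottom-row=3; cleared 0 line(s) (total 0); column heights now [6 2 6 6 0], max=6
Test piece Z rot2 at col 0 (width 3): heights before test = [6 2 6 6 0]; fits = False

Answer: no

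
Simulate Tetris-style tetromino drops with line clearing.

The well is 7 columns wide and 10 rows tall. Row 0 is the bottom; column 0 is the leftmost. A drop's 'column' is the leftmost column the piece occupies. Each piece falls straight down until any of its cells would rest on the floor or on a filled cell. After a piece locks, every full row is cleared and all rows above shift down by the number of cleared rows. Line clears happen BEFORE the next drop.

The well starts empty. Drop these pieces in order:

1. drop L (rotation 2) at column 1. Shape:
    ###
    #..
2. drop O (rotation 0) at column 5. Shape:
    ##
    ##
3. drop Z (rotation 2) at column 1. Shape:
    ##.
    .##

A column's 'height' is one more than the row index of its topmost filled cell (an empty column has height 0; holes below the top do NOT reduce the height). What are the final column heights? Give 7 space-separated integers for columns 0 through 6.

Drop 1: L rot2 at col 1 lands with bottom-row=0; cleared 0 line(s) (total 0); column heights now [0 2 2 2 0 0 0], max=2
Drop 2: O rot0 at col 5 lands with bottom-row=0; cleared 0 line(s) (total 0); column heights now [0 2 2 2 0 2 2], max=2
Drop 3: Z rot2 at col 1 lands with bottom-row=2; cleared 0 line(s) (total 0); column heights now [0 4 4 3 0 2 2], max=4

Answer: 0 4 4 3 0 2 2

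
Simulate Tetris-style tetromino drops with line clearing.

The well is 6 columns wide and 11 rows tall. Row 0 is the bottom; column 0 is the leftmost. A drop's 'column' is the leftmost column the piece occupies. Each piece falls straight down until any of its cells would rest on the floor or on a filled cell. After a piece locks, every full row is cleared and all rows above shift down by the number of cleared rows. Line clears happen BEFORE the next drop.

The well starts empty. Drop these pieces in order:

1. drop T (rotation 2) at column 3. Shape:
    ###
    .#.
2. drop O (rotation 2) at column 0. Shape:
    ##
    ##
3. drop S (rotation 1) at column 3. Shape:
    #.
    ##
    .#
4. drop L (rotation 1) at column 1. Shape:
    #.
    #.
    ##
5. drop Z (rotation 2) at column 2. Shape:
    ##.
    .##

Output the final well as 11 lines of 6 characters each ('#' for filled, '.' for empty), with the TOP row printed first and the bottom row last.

Drop 1: T rot2 at col 3 lands with bottom-row=0; cleared 0 line(s) (total 0); column heights now [0 0 0 2 2 2], max=2
Drop 2: O rot2 at col 0 lands with bottom-row=0; cleared 0 line(s) (total 0); column heights now [2 2 0 2 2 2], max=2
Drop 3: S rot1 at col 3 lands with bottom-row=2; cleared 0 line(s) (total 0); column heights now [2 2 0 5 4 2], max=5
Drop 4: L rot1 at col 1 lands with bottom-row=2; cleared 0 line(s) (total 0); column heights now [2 5 3 5 4 2], max=5
Drop 5: Z rot2 at col 2 lands with bottom-row=5; cleared 0 line(s) (total 0); column heights now [2 5 7 7 6 2], max=7

Answer: ......
......
......
......
..##..
...##.
.#.#..
.#.##.
.##.#.
##.###
##..#.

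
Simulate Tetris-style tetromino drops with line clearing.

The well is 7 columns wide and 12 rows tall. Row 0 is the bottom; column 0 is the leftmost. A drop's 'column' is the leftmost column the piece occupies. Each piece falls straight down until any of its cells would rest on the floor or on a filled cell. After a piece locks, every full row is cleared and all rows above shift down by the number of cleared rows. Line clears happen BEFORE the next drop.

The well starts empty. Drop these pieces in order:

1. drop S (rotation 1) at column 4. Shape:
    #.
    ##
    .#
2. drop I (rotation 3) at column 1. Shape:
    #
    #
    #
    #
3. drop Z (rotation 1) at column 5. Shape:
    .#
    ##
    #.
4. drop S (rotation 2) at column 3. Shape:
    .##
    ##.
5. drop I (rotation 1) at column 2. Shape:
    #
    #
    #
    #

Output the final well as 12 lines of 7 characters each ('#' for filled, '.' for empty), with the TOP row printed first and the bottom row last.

Drop 1: S rot1 at col 4 lands with bottom-row=0; cleared 0 line(s) (total 0); column heights now [0 0 0 0 3 2 0], max=3
Drop 2: I rot3 at col 1 lands with bottom-row=0; cleared 0 line(s) (total 0); column heights now [0 4 0 0 3 2 0], max=4
Drop 3: Z rot1 at col 5 lands with bottom-row=2; cleared 0 line(s) (total 0); column heights now [0 4 0 0 3 4 5], max=5
Drop 4: S rot2 at col 3 lands with bottom-row=3; cleared 0 line(s) (total 0); column heights now [0 4 0 4 5 5 5], max=5
Drop 5: I rot1 at col 2 lands with bottom-row=0; cleared 0 line(s) (total 0); column heights now [0 4 4 4 5 5 5], max=5

Answer: .......
.......
.......
.......
.......
.......
.......
....###
.######
.##.##.
.##.##.
.##..#.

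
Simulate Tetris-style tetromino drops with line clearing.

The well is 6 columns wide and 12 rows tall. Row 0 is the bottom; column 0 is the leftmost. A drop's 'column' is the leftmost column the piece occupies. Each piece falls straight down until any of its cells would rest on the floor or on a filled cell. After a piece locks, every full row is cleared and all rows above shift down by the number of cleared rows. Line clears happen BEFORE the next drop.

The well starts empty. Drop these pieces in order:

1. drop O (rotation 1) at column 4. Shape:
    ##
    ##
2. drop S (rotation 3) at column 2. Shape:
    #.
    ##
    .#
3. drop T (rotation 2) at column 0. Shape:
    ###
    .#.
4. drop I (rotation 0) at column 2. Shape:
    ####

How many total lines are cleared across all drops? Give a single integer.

Drop 1: O rot1 at col 4 lands with bottom-row=0; cleared 0 line(s) (total 0); column heights now [0 0 0 0 2 2], max=2
Drop 2: S rot3 at col 2 lands with bottom-row=0; cleared 0 line(s) (total 0); column heights now [0 0 3 2 2 2], max=3
Drop 3: T rot2 at col 0 lands with bottom-row=2; cleared 0 line(s) (total 0); column heights now [4 4 4 2 2 2], max=4
Drop 4: I rot0 at col 2 lands with bottom-row=4; cleared 0 line(s) (total 0); column heights now [4 4 5 5 5 5], max=5

Answer: 0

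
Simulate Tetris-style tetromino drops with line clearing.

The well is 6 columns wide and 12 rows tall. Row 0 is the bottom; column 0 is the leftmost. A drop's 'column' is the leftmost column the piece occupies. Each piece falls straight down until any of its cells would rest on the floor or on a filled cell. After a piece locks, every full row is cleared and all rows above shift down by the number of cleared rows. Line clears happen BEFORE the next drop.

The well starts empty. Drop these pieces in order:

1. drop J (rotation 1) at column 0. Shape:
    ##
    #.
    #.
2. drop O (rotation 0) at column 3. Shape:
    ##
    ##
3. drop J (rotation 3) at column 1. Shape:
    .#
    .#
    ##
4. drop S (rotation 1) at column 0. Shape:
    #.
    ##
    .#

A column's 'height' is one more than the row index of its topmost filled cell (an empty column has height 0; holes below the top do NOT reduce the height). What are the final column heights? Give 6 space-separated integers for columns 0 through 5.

Drop 1: J rot1 at col 0 lands with bottom-row=0; cleared 0 line(s) (total 0); column heights now [3 3 0 0 0 0], max=3
Drop 2: O rot0 at col 3 lands with bottom-row=0; cleared 0 line(s) (total 0); column heights now [3 3 0 2 2 0], max=3
Drop 3: J rot3 at col 1 lands with bottom-row=3; cleared 0 line(s) (total 0); column heights now [3 4 6 2 2 0], max=6
Drop 4: S rot1 at col 0 lands with bottom-row=4; cleared 0 line(s) (total 0); column heights now [7 6 6 2 2 0], max=7

Answer: 7 6 6 2 2 0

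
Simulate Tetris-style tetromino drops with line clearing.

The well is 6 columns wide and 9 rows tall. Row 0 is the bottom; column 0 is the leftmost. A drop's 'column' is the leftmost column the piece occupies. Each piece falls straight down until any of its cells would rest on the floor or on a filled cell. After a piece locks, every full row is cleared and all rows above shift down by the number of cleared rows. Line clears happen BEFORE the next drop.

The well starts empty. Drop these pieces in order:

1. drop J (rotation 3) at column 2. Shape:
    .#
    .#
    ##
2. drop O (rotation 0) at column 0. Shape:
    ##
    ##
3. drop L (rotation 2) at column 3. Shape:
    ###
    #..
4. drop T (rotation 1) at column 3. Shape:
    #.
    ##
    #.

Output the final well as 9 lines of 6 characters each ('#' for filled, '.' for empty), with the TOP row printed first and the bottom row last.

Drop 1: J rot3 at col 2 lands with bottom-row=0; cleared 0 line(s) (total 0); column heights now [0 0 1 3 0 0], max=3
Drop 2: O rot0 at col 0 lands with bottom-row=0; cleared 0 line(s) (total 0); column heights now [2 2 1 3 0 0], max=3
Drop 3: L rot2 at col 3 lands with bottom-row=3; cleared 0 line(s) (total 0); column heights now [2 2 1 5 5 5], max=5
Drop 4: T rot1 at col 3 lands with bottom-row=5; cleared 0 line(s) (total 0); column heights now [2 2 1 8 7 5], max=8

Answer: ......
...#..
...##.
...#..
...###
...#..
...#..
##.#..
####..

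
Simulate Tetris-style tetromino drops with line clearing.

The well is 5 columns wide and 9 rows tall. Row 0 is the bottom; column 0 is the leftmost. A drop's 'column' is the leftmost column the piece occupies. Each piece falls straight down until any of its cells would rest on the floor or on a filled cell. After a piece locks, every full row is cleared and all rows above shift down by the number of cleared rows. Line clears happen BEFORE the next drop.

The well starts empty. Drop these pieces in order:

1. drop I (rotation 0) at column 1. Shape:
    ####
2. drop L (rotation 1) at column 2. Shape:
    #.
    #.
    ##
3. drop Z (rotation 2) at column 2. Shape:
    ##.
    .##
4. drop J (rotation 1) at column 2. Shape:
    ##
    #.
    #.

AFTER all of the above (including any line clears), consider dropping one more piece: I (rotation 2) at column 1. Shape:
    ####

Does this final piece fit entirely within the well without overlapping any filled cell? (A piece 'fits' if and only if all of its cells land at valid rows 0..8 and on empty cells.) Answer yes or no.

Answer: yes

Derivation:
Drop 1: I rot0 at col 1 lands with bottom-row=0; cleared 0 line(s) (total 0); column heights now [0 1 1 1 1], max=1
Drop 2: L rot1 at col 2 lands with bottom-row=1; cleared 0 line(s) (total 0); column heights now [0 1 4 2 1], max=4
Drop 3: Z rot2 at col 2 lands with bottom-row=3; cleared 0 line(s) (total 0); column heights now [0 1 5 5 4], max=5
Drop 4: J rot1 at col 2 lands with bottom-row=5; cleared 0 line(s) (total 0); column heights now [0 1 8 8 4], max=8
Test piece I rot2 at col 1 (width 4): heights before test = [0 1 8 8 4]; fits = True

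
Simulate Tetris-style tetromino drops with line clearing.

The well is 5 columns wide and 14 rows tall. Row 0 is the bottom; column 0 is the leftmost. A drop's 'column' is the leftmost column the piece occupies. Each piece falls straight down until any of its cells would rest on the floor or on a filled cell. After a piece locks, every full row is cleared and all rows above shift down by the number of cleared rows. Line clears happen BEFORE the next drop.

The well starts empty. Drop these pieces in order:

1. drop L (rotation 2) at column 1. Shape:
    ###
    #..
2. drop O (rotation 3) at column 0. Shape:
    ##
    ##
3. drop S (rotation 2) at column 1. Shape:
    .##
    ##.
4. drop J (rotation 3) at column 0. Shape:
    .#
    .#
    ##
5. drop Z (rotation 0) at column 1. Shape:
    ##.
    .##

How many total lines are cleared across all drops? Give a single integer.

Answer: 0

Derivation:
Drop 1: L rot2 at col 1 lands with bottom-row=0; cleared 0 line(s) (total 0); column heights now [0 2 2 2 0], max=2
Drop 2: O rot3 at col 0 lands with bottom-row=2; cleared 0 line(s) (total 0); column heights now [4 4 2 2 0], max=4
Drop 3: S rot2 at col 1 lands with bottom-row=4; cleared 0 line(s) (total 0); column heights now [4 5 6 6 0], max=6
Drop 4: J rot3 at col 0 lands with bottom-row=5; cleared 0 line(s) (total 0); column heights now [6 8 6 6 0], max=8
Drop 5: Z rot0 at col 1 lands with bottom-row=7; cleared 0 line(s) (total 0); column heights now [6 9 9 8 0], max=9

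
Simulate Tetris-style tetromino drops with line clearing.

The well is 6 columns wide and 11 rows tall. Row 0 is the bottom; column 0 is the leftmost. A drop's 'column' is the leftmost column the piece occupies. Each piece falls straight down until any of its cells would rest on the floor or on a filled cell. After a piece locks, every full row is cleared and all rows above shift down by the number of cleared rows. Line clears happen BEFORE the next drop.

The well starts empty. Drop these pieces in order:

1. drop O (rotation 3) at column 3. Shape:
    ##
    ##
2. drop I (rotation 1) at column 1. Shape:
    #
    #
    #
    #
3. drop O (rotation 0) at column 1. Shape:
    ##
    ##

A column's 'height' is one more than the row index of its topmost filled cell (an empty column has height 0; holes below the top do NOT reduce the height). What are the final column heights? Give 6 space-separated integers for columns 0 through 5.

Answer: 0 6 6 2 2 0

Derivation:
Drop 1: O rot3 at col 3 lands with bottom-row=0; cleared 0 line(s) (total 0); column heights now [0 0 0 2 2 0], max=2
Drop 2: I rot1 at col 1 lands with bottom-row=0; cleared 0 line(s) (total 0); column heights now [0 4 0 2 2 0], max=4
Drop 3: O rot0 at col 1 lands with bottom-row=4; cleared 0 line(s) (total 0); column heights now [0 6 6 2 2 0], max=6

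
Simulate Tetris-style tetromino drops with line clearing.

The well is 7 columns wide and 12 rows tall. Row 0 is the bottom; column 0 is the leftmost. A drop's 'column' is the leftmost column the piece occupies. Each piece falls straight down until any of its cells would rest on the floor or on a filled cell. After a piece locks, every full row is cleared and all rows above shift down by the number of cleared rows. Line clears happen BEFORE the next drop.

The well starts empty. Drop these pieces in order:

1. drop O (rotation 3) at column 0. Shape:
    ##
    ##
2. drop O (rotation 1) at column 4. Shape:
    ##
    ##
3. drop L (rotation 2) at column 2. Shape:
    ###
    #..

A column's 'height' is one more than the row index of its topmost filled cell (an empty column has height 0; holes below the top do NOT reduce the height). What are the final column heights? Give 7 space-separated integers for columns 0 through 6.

Drop 1: O rot3 at col 0 lands with bottom-row=0; cleared 0 line(s) (total 0); column heights now [2 2 0 0 0 0 0], max=2
Drop 2: O rot1 at col 4 lands with bottom-row=0; cleared 0 line(s) (total 0); column heights now [2 2 0 0 2 2 0], max=2
Drop 3: L rot2 at col 2 lands with bottom-row=1; cleared 0 line(s) (total 0); column heights now [2 2 3 3 3 2 0], max=3

Answer: 2 2 3 3 3 2 0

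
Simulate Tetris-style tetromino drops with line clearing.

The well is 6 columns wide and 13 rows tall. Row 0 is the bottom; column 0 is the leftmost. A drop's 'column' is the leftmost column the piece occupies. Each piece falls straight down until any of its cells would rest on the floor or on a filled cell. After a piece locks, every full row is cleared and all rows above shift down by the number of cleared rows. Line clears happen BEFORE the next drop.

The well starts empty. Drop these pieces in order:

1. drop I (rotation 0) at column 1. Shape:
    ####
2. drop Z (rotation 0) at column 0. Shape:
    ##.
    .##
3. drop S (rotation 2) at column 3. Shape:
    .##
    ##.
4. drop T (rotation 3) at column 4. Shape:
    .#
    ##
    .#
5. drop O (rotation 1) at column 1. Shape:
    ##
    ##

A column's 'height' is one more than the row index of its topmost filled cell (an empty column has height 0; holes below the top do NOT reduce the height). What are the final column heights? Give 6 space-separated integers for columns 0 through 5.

Drop 1: I rot0 at col 1 lands with bottom-row=0; cleared 0 line(s) (total 0); column heights now [0 1 1 1 1 0], max=1
Drop 2: Z rot0 at col 0 lands with bottom-row=1; cleared 0 line(s) (total 0); column heights now [3 3 2 1 1 0], max=3
Drop 3: S rot2 at col 3 lands with bottom-row=1; cleared 0 line(s) (total 0); column heights now [3 3 2 2 3 3], max=3
Drop 4: T rot3 at col 4 lands with bottom-row=3; cleared 0 line(s) (total 0); column heights now [3 3 2 2 5 6], max=6
Drop 5: O rot1 at col 1 lands with bottom-row=3; cleared 0 line(s) (total 0); column heights now [3 5 5 2 5 6], max=6

Answer: 3 5 5 2 5 6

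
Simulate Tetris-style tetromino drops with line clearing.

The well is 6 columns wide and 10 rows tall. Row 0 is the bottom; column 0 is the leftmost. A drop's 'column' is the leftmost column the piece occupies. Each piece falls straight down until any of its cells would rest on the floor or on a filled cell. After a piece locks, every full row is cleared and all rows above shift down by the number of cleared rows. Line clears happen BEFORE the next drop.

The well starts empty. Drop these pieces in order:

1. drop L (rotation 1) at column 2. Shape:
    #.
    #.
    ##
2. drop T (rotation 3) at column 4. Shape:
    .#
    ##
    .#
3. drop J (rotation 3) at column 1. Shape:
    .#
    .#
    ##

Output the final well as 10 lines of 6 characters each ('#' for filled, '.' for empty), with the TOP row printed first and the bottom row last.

Drop 1: L rot1 at col 2 lands with bottom-row=0; cleared 0 line(s) (total 0); column heights now [0 0 3 1 0 0], max=3
Drop 2: T rot3 at col 4 lands with bottom-row=0; cleared 0 line(s) (total 0); column heights now [0 0 3 1 2 3], max=3
Drop 3: J rot3 at col 1 lands with bottom-row=3; cleared 0 line(s) (total 0); column heights now [0 4 6 1 2 3], max=6

Answer: ......
......
......
......
..#...
..#...
.##...
..#..#
..#.##
..##.#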